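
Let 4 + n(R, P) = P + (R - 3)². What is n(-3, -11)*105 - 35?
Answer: 2170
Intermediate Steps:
n(R, P) = -4 + P + (-3 + R)² (n(R, P) = -4 + (P + (R - 3)²) = -4 + (P + (-3 + R)²) = -4 + P + (-3 + R)²)
n(-3, -11)*105 - 35 = (-4 - 11 + (-3 - 3)²)*105 - 35 = (-4 - 11 + (-6)²)*105 - 35 = (-4 - 11 + 36)*105 - 35 = 21*105 - 35 = 2205 - 35 = 2170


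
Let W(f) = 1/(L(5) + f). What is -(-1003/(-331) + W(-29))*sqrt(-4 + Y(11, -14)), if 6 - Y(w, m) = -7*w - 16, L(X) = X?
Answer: -23741*sqrt(95)/7944 ≈ -29.129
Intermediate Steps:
Y(w, m) = 22 + 7*w (Y(w, m) = 6 - (-7*w - 16) = 6 - (-16 - 7*w) = 6 + (16 + 7*w) = 22 + 7*w)
W(f) = 1/(5 + f)
-(-1003/(-331) + W(-29))*sqrt(-4 + Y(11, -14)) = -(-1003/(-331) + 1/(5 - 29))*sqrt(-4 + (22 + 7*11)) = -(-1003*(-1/331) + 1/(-24))*sqrt(-4 + (22 + 77)) = -(1003/331 - 1/24)*sqrt(-4 + 99) = -23741*sqrt(95)/7944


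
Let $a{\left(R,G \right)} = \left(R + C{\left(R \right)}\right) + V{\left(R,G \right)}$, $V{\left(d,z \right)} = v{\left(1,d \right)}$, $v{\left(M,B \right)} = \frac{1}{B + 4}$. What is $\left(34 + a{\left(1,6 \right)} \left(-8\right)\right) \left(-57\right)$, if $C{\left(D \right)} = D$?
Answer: $- \frac{4674}{5} \approx -934.8$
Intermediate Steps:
$v{\left(M,B \right)} = \frac{1}{4 + B}$
$V{\left(d,z \right)} = \frac{1}{4 + d}$
$a{\left(R,G \right)} = \frac{1}{4 + R} + 2 R$ ($a{\left(R,G \right)} = \left(R + R\right) + \frac{1}{4 + R} = 2 R + \frac{1}{4 + R} = \frac{1}{4 + R} + 2 R$)
$\left(34 + a{\left(1,6 \right)} \left(-8\right)\right) \left(-57\right) = \left(34 + \frac{1 + 2 \cdot 1 \left(4 + 1\right)}{4 + 1} \left(-8\right)\right) \left(-57\right) = \left(34 + \frac{1 + 2 \cdot 1 \cdot 5}{5} \left(-8\right)\right) \left(-57\right) = \left(34 + \frac{1 + 10}{5} \left(-8\right)\right) \left(-57\right) = \left(34 + \frac{1}{5} \cdot 11 \left(-8\right)\right) \left(-57\right) = \left(34 + \frac{11}{5} \left(-8\right)\right) \left(-57\right) = \left(34 - \frac{88}{5}\right) \left(-57\right) = \frac{82}{5} \left(-57\right) = - \frac{4674}{5}$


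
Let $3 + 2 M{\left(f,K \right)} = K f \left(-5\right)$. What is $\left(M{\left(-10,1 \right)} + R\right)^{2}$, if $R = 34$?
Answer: $\frac{13225}{4} \approx 3306.3$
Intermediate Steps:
$M{\left(f,K \right)} = - \frac{3}{2} - \frac{5 K f}{2}$ ($M{\left(f,K \right)} = - \frac{3}{2} + \frac{K f \left(-5\right)}{2} = - \frac{3}{2} + \frac{\left(-5\right) K f}{2} = - \frac{3}{2} - \frac{5 K f}{2}$)
$\left(M{\left(-10,1 \right)} + R\right)^{2} = \left(\left(- \frac{3}{2} - \frac{5}{2} \left(-10\right)\right) + 34\right)^{2} = \left(\left(- \frac{3}{2} + 25\right) + 34\right)^{2} = \left(\frac{47}{2} + 34\right)^{2} = \left(\frac{115}{2}\right)^{2} = \frac{13225}{4}$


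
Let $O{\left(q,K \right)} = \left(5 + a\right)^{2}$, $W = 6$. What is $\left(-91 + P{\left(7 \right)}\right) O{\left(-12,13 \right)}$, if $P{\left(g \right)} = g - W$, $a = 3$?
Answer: $-5760$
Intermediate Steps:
$P{\left(g \right)} = -6 + g$ ($P{\left(g \right)} = g - 6 = -6 + g$)
$O{\left(q,K \right)} = 64$ ($O{\left(q,K \right)} = \left(5 + 3\right)^{2} = 8^{2} = 64$)
$\left(-91 + P{\left(7 \right)}\right) O{\left(-12,13 \right)} = \left(-91 + \left(-6 + 7\right)\right) 64 = \left(-91 + 1\right) 64 = \left(-90\right) 64 = -5760$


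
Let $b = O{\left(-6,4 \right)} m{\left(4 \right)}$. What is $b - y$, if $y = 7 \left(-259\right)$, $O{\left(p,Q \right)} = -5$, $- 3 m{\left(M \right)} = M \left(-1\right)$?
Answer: $\frac{5419}{3} \approx 1806.3$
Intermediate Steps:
$m{\left(M \right)} = \frac{M}{3}$ ($m{\left(M \right)} = - \frac{M \left(-1\right)}{3} = - \frac{\left(-1\right) M}{3} = \frac{M}{3}$)
$b = - \frac{20}{3}$ ($b = - 5 \cdot \frac{1}{3} \cdot 4 = \left(-5\right) \frac{4}{3} = - \frac{20}{3} \approx -6.6667$)
$y = -1813$
$b - y = - \frac{20}{3} - -1813 = - \frac{20}{3} + 1813 = \frac{5419}{3}$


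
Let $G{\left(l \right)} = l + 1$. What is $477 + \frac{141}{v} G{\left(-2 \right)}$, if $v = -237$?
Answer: $\frac{37730}{79} \approx 477.59$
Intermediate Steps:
$G{\left(l \right)} = 1 + l$
$477 + \frac{141}{v} G{\left(-2 \right)} = 477 + \frac{141}{-237} \left(1 - 2\right) = 477 + 141 \left(- \frac{1}{237}\right) \left(-1\right) = 477 - - \frac{47}{79} = 477 + \frac{47}{79} = \frac{37730}{79}$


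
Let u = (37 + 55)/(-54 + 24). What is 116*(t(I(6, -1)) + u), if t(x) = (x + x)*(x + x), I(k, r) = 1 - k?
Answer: 168664/15 ≈ 11244.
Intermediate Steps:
t(x) = 4*x**2 (t(x) = (2*x)*(2*x) = 4*x**2)
u = -46/15 (u = 92/(-30) = 92*(-1/30) = -46/15 ≈ -3.0667)
116*(t(I(6, -1)) + u) = 116*(4*(1 - 1*6)**2 - 46/15) = 116*(4*(1 - 6)**2 - 46/15) = 116*(4*(-5)**2 - 46/15) = 116*(4*25 - 46/15) = 116*(100 - 46/15) = 116*(1454/15) = 168664/15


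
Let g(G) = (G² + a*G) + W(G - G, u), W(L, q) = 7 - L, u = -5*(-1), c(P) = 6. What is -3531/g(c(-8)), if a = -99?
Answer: 3531/551 ≈ 6.4083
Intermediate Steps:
u = 5
g(G) = 7 + G² - 99*G (g(G) = (G² - 99*G) + (7 - (G - G)) = (G² - 99*G) + (7 - 1*0) = (G² - 99*G) + (7 + 0) = (G² - 99*G) + 7 = 7 + G² - 99*G)
-3531/g(c(-8)) = -3531/(7 + 6² - 99*6) = -3531/(7 + 36 - 594) = -3531/(-551) = -3531*(-1/551) = 3531/551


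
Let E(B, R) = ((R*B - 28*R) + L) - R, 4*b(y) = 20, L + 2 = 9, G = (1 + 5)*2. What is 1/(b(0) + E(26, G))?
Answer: -1/24 ≈ -0.041667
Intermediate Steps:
G = 12 (G = 6*2 = 12)
L = 7 (L = -2 + 9 = 7)
b(y) = 5 (b(y) = (¼)*20 = 5)
E(B, R) = 7 - 29*R + B*R (E(B, R) = ((R*B - 28*R) + 7) - R = ((B*R - 28*R) + 7) - R = ((-28*R + B*R) + 7) - R = (7 - 28*R + B*R) - R = 7 - 29*R + B*R)
1/(b(0) + E(26, G)) = 1/(5 + (7 - 29*12 + 26*12)) = 1/(5 + (7 - 348 + 312)) = 1/(5 - 29) = 1/(-24) = -1/24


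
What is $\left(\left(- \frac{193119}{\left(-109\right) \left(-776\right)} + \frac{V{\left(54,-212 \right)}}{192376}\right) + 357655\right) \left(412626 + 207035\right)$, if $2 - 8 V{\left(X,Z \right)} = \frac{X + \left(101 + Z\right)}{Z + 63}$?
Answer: $\frac{537329976920303683185937}{2424517806016} \approx 2.2162 \cdot 10^{11}$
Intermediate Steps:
$V{\left(X,Z \right)} = \frac{1}{4} - \frac{101 + X + Z}{8 \left(63 + Z\right)}$ ($V{\left(X,Z \right)} = \frac{1}{4} - \frac{\left(X + \left(101 + Z\right)\right) \frac{1}{Z + 63}}{8} = \frac{1}{4} - \frac{\left(101 + X + Z\right) \frac{1}{63 + Z}}{8} = \frac{1}{4} - \frac{\frac{1}{63 + Z} \left(101 + X + Z\right)}{8} = \frac{1}{4} - \frac{101 + X + Z}{8 \left(63 + Z\right)}$)
$\left(\left(- \frac{193119}{\left(-109\right) \left(-776\right)} + \frac{V{\left(54,-212 \right)}}{192376}\right) + 357655\right) \left(412626 + 207035\right) = \left(\left(- \frac{193119}{\left(-109\right) \left(-776\right)} + \frac{\frac{1}{8} \frac{1}{63 - 212} \left(25 - 212 - 54\right)}{192376}\right) + 357655\right) \left(412626 + 207035\right) = \left(\left(- \frac{193119}{84584} + \frac{25 - 212 - 54}{8 \left(-149\right)} \frac{1}{192376}\right) + 357655\right) 619661 = \left(\left(\left(-193119\right) \frac{1}{84584} + \frac{1}{8} \left(- \frac{1}{149}\right) \left(-241\right) \frac{1}{192376}\right) + 357655\right) 619661 = \left(\left(- \frac{193119}{84584} + \frac{241}{1192} \cdot \frac{1}{192376}\right) + 357655\right) 619661 = \left(\left(- \frac{193119}{84584} + \frac{241}{229312192}\right) + 357655\right) 619661 = \left(- \frac{5535565102763}{2424517806016} + 357655\right) 619661 = \frac{867135380345549717}{2424517806016} \cdot 619661 = \frac{537329976920303683185937}{2424517806016}$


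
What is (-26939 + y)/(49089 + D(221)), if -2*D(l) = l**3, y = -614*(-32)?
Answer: 14582/10695683 ≈ 0.0013634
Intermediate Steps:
y = 19648
D(l) = -l**3/2
(-26939 + y)/(49089 + D(221)) = (-26939 + 19648)/(49089 - 1/2*221**3) = -7291/(49089 - 1/2*10793861) = -7291/(49089 - 10793861/2) = -7291/(-10695683/2) = -7291*(-2/10695683) = 14582/10695683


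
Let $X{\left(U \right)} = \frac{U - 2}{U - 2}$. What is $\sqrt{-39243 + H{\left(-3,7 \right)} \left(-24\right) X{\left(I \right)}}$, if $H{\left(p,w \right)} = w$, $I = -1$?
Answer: $3 i \sqrt{4379} \approx 198.52 i$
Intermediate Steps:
$X{\left(U \right)} = 1$ ($X{\left(U \right)} = \frac{-2 + U}{-2 + U} = 1$)
$\sqrt{-39243 + H{\left(-3,7 \right)} \left(-24\right) X{\left(I \right)}} = \sqrt{-39243 + 7 \left(-24\right) 1} = \sqrt{-39243 - 168} = \sqrt{-39411} = 3 i \sqrt{4379}$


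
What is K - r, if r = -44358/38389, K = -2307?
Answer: -88519065/38389 ≈ -2305.8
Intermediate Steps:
r = -44358/38389 (r = -44358*1/38389 = -44358/38389 ≈ -1.1555)
K - r = -2307 - 1*(-44358/38389) = -2307 + 44358/38389 = -88519065/38389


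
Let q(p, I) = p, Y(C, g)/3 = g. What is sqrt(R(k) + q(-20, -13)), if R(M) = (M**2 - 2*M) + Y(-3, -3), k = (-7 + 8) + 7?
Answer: sqrt(19) ≈ 4.3589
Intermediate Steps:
k = 8 (k = 1 + 7 = 8)
Y(C, g) = 3*g
R(M) = -9 + M**2 - 2*M (R(M) = (M**2 - 2*M) + 3*(-3) = (M**2 - 2*M) - 9 = -9 + M**2 - 2*M)
sqrt(R(k) + q(-20, -13)) = sqrt((-9 + 8**2 - 2*8) - 20) = sqrt((-9 + 64 - 16) - 20) = sqrt(39 - 20) = sqrt(19)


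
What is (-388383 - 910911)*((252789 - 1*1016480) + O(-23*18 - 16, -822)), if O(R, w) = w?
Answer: 993327153822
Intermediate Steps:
(-388383 - 910911)*((252789 - 1*1016480) + O(-23*18 - 16, -822)) = (-388383 - 910911)*((252789 - 1*1016480) - 822) = -1299294*((252789 - 1016480) - 822) = -1299294*(-763691 - 822) = -1299294*(-764513) = 993327153822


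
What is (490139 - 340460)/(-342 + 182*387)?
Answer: 16631/7788 ≈ 2.1355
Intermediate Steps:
(490139 - 340460)/(-342 + 182*387) = 149679/(-342 + 70434) = 149679/70092 = 149679*(1/70092) = 16631/7788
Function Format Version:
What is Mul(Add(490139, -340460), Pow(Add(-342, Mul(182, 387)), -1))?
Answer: Rational(16631, 7788) ≈ 2.1355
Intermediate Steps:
Mul(Add(490139, -340460), Pow(Add(-342, Mul(182, 387)), -1)) = Mul(149679, Pow(Add(-342, 70434), -1)) = Mul(149679, Pow(70092, -1)) = Mul(149679, Rational(1, 70092)) = Rational(16631, 7788)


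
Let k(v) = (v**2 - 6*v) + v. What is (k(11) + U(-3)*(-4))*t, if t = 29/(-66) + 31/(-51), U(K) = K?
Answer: -15275/187 ≈ -81.684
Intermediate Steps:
k(v) = v**2 - 5*v
t = -1175/1122 (t = 29*(-1/66) + 31*(-1/51) = -29/66 - 31/51 = -1175/1122 ≈ -1.0472)
(k(11) + U(-3)*(-4))*t = (11*(-5 + 11) - 3*(-4))*(-1175/1122) = (11*6 + 12)*(-1175/1122) = (66 + 12)*(-1175/1122) = 78*(-1175/1122) = -15275/187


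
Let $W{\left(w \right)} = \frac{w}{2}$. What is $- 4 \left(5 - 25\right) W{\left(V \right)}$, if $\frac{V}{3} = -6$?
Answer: $-720$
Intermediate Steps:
$V = -18$ ($V = 3 \left(-6\right) = -18$)
$W{\left(w \right)} = \frac{w}{2}$ ($W{\left(w \right)} = w \frac{1}{2} = \frac{w}{2}$)
$- 4 \left(5 - 25\right) W{\left(V \right)} = - 4 \left(5 - 25\right) \frac{1}{2} \left(-18\right) = - 4 \left(5 - 25\right) \left(-9\right) = \left(-4\right) \left(-20\right) \left(-9\right) = 80 \left(-9\right) = -720$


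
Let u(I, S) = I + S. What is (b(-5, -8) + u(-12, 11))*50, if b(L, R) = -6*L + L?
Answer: 1200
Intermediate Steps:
b(L, R) = -5*L
(b(-5, -8) + u(-12, 11))*50 = (-5*(-5) + (-12 + 11))*50 = (25 - 1)*50 = 24*50 = 1200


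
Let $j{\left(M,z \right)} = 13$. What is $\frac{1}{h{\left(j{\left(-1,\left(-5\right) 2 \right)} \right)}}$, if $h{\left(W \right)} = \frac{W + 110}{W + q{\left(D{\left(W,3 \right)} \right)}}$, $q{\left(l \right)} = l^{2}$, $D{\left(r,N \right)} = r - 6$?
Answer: $\frac{62}{123} \approx 0.50406$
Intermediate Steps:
$D{\left(r,N \right)} = -6 + r$ ($D{\left(r,N \right)} = r - 6 = -6 + r$)
$h{\left(W \right)} = \frac{110 + W}{W + \left(-6 + W\right)^{2}}$ ($h{\left(W \right)} = \frac{W + 110}{W + \left(-6 + W\right)^{2}} = \frac{110 + W}{W + \left(-6 + W\right)^{2}}$)
$\frac{1}{h{\left(j{\left(-1,\left(-5\right) 2 \right)} \right)}} = \frac{1}{\frac{1}{13 + \left(-6 + 13\right)^{2}} \left(110 + 13\right)} = \frac{1}{\frac{1}{13 + 7^{2}} \cdot 123} = \frac{1}{\frac{1}{13 + 49} \cdot 123} = \frac{1}{\frac{1}{62} \cdot 123} = \frac{1}{\frac{123}{62}} = \frac{62}{123}$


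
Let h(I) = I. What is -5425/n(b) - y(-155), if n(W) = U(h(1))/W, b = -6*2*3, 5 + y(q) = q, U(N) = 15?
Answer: 13180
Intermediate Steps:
y(q) = -5 + q
b = -36 (b = -12*3 = -36)
n(W) = 15/W
-5425/n(b) - y(-155) = -5425/(15/(-36)) - (-5 - 155) = -5425/(15*(-1/36)) - 1*(-160) = -5425/(-5/12) + 160 = -5425*(-12/5) + 160 = 13020 + 160 = 13180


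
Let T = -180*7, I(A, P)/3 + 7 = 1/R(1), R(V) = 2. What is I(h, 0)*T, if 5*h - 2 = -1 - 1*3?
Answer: 24570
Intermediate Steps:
h = -⅖ (h = ⅖ + (-1 - 1*3)/5 = ⅖ + (-1 - 3)/5 = ⅖ + (⅕)*(-4) = ⅖ - ⅘ = -⅖ ≈ -0.40000)
I(A, P) = -39/2 (I(A, P) = -21 + 3/2 = -39/2)
T = -1260
I(h, 0)*T = -39/2*(-1260) = 24570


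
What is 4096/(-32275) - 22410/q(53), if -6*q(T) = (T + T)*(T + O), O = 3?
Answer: 1078845661/47896100 ≈ 22.525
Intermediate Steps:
q(T) = -T*(3 + T)/3 (q(T) = -(T + T)*(T + 3)/6 = -2*T*(3 + T)/6 = -T*(3 + T)/3)
4096/(-32275) - 22410/q(53) = 4096/(-32275) - 22410*(-3/(53*(3 + 53))) = 4096*(-1/32275) - 22410/((-⅓*53*56)) = -4096/32275 - 22410/(-2968/3) = -4096/32275 - 22410*(-3/2968) = -4096/32275 + 33615/1484 = 1078845661/47896100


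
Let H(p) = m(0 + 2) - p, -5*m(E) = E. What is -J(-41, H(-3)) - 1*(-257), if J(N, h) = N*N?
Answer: -1424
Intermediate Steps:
m(E) = -E/5
H(p) = -⅖ - p (H(p) = -(0 + 2)/5 - p = -⅕*2 - p = -⅖ - p)
J(N, h) = N²
-J(-41, H(-3)) - 1*(-257) = -1*(-41)² - 1*(-257) = -1*1681 + 257 = -1681 + 257 = -1424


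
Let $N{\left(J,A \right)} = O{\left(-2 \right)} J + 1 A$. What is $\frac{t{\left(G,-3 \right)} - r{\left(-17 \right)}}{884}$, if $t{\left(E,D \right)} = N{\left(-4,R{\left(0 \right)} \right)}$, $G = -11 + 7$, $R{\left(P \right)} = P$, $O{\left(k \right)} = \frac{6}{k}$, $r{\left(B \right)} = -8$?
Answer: $\frac{5}{221} \approx 0.022624$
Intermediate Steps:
$G = -4$
$N{\left(J,A \right)} = A - 3 J$ ($N{\left(J,A \right)} = \frac{6}{-2} J + 1 A = 6 \left(- \frac{1}{2}\right) J + A = - 3 J + A = A - 3 J$)
$t{\left(E,D \right)} = 12$ ($t{\left(E,D \right)} = 0 - -12 = 0 + 12 = 12$)
$\frac{t{\left(G,-3 \right)} - r{\left(-17 \right)}}{884} = \frac{12 - -8}{884} = \left(12 + 8\right) \frac{1}{884} = 20 \cdot \frac{1}{884} = \frac{5}{221}$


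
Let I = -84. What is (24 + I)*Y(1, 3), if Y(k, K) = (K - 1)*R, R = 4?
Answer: -480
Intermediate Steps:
Y(k, K) = -4 + 4*K (Y(k, K) = (K - 1)*4 = (-1 + K)*4 = -4 + 4*K)
(24 + I)*Y(1, 3) = (24 - 84)*(-4 + 4*3) = -60*(-4 + 12) = -60*8 = -480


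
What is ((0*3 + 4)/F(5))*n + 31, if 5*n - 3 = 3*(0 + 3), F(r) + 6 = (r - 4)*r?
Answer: 107/5 ≈ 21.400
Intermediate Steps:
F(r) = -6 + r*(-4 + r) (F(r) = -6 + (r - 4)*r = -6 + (-4 + r)*r = -6 + r*(-4 + r))
n = 12/5 (n = 3/5 + (3*(0 + 3))/5 = 3/5 + (3*3)/5 = 3/5 + (1/5)*9 = 3/5 + 9/5 = 12/5 ≈ 2.4000)
((0*3 + 4)/F(5))*n + 31 = ((0*3 + 4)/(-6 + 5**2 - 4*5))*(12/5) + 31 = ((0 + 4)/(-6 + 25 - 20))*(12/5) + 31 = (4/(-1))*(12/5) + 31 = (4*(-1))*(12/5) + 31 = -4*12/5 + 31 = -48/5 + 31 = 107/5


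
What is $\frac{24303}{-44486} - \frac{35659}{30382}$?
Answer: $- \frac{581175005}{337893413} \approx -1.72$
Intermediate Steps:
$\frac{24303}{-44486} - \frac{35659}{30382} = 24303 \left(- \frac{1}{44486}\right) - \frac{35659}{30382} = - \frac{24303}{44486} - \frac{35659}{30382} = - \frac{581175005}{337893413}$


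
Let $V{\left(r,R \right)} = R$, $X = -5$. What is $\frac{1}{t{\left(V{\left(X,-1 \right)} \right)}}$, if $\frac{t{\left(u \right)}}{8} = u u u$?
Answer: $- \frac{1}{8} \approx -0.125$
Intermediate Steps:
$t{\left(u \right)} = 8 u^{3}$ ($t{\left(u \right)} = 8 u u u = 8 u^{2} u = 8 u^{3}$)
$\frac{1}{t{\left(V{\left(X,-1 \right)} \right)}} = \frac{1}{8 \left(-1\right)^{3}} = \frac{1}{8 \left(-1\right)} = \frac{1}{-8} = - \frac{1}{8}$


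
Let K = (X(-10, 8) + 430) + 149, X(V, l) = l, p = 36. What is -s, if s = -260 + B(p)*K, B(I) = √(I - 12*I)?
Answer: 260 - 3522*I*√11 ≈ 260.0 - 11681.0*I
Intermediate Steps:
B(I) = √11*√(-I) (B(I) = √(-11*I) = √11*√(-I))
K = 587 (K = (8 + 430) + 149 = 438 + 149 = 587)
s = -260 + 3522*I*√11 (s = -260 + (√11*√(-1*36))*587 = -260 + (√11*√(-36))*587 = -260 + (√11*(6*I))*587 = -260 + (6*I*√11)*587 = -260 + 3522*I*√11 ≈ -260.0 + 11681.0*I)
-s = -(-260 + 3522*I*√11) = 260 - 3522*I*√11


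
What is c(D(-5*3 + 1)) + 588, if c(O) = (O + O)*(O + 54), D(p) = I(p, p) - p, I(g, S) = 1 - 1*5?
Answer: 1868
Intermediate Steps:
I(g, S) = -4 (I(g, S) = 1 - 5 = -4)
D(p) = -4 - p
c(O) = 2*O*(54 + O) (c(O) = (2*O)*(54 + O) = 2*O*(54 + O))
c(D(-5*3 + 1)) + 588 = 2*(-4 - (-5*3 + 1))*(54 + (-4 - (-5*3 + 1))) + 588 = 2*(-4 - (-15 + 1))*(54 + (-4 - (-15 + 1))) + 588 = 2*(-4 - 1*(-14))*(54 + (-4 - 1*(-14))) + 588 = 2*(-4 + 14)*(54 + (-4 + 14)) + 588 = 2*10*(54 + 10) + 588 = 2*10*64 + 588 = 1280 + 588 = 1868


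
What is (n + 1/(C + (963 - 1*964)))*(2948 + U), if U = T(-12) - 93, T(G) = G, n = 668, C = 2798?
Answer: 5311852671/2797 ≈ 1.8991e+6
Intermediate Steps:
U = -105 (U = -12 - 93 = -105)
(n + 1/(C + (963 - 1*964)))*(2948 + U) = (668 + 1/(2798 + (963 - 1*964)))*(2948 - 105) = (668 + 1/(2798 + (963 - 964)))*2843 = (668 + 1/(2798 - 1))*2843 = (668 + 1/2797)*2843 = (1868397/2797)*2843 = 5311852671/2797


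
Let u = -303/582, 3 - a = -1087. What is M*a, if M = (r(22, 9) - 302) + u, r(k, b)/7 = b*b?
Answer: 27963405/97 ≈ 2.8828e+5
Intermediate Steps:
a = 1090 (a = 3 - 1*(-1087) = 3 + 1087 = 1090)
u = -101/194 (u = -303*1/582 = -101/194 ≈ -0.52062)
r(k, b) = 7*b**2 (r(k, b) = 7*(b*b) = 7*b**2)
M = 51309/194 (M = (7*9**2 - 302) - 101/194 = (7*81 - 302) - 101/194 = (567 - 302) - 101/194 = 265 - 101/194 = 51309/194 ≈ 264.48)
M*a = (51309/194)*1090 = 27963405/97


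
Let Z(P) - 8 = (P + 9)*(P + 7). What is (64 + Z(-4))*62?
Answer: 5394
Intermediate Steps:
Z(P) = 8 + (7 + P)*(9 + P) (Z(P) = 8 + (P + 9)*(P + 7) = 8 + (9 + P)*(7 + P) = 8 + (7 + P)*(9 + P))
(64 + Z(-4))*62 = (64 + (71 + (-4)² + 16*(-4)))*62 = (64 + (71 + 16 - 64))*62 = (64 + 23)*62 = 87*62 = 5394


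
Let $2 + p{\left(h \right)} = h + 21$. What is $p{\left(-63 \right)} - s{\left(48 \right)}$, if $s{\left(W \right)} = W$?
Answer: $-92$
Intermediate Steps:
$p{\left(h \right)} = 19 + h$ ($p{\left(h \right)} = -2 + \left(h + 21\right) = -2 + \left(21 + h\right) = 19 + h$)
$p{\left(-63 \right)} - s{\left(48 \right)} = \left(19 - 63\right) - 48 = -44 - 48 = -92$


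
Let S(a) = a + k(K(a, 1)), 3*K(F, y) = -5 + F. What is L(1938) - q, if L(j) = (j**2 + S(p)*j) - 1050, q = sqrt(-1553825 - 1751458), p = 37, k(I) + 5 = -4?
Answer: 3809058 - I*sqrt(3305283) ≈ 3.8091e+6 - 1818.0*I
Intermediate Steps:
K(F, y) = -5/3 + F/3 (K(F, y) = (-5 + F)/3 = -5/3 + F/3)
k(I) = -9 (k(I) = -5 - 4 = -9)
S(a) = -9 + a (S(a) = a - 9 = -9 + a)
q = I*sqrt(3305283) (q = sqrt(-3305283) = I*sqrt(3305283) ≈ 1818.0*I)
L(j) = -1050 + j**2 + 28*j (L(j) = (j**2 + (-9 + 37)*j) - 1050 = (j**2 + 28*j) - 1050 = -1050 + j**2 + 28*j)
L(1938) - q = (-1050 + 1938**2 + 28*1938) - I*sqrt(3305283) = (-1050 + 3755844 + 54264) - I*sqrt(3305283) = 3809058 - I*sqrt(3305283)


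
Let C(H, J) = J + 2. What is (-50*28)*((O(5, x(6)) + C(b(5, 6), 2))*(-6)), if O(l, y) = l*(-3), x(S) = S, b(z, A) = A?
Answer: -92400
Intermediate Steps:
C(H, J) = 2 + J
O(l, y) = -3*l
(-50*28)*((O(5, x(6)) + C(b(5, 6), 2))*(-6)) = (-50*28)*((-3*5 + (2 + 2))*(-6)) = -1400*(-15 + 4)*(-6) = -(-15400)*(-6) = -1400*66 = -92400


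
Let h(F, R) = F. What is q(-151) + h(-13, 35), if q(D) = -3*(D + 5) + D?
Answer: 274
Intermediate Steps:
q(D) = -15 - 2*D (q(D) = -3*(5 + D) + D = (-15 - 3*D) + D = -15 - 2*D)
q(-151) + h(-13, 35) = (-15 - 2*(-151)) - 13 = (-15 + 302) - 13 = 287 - 13 = 274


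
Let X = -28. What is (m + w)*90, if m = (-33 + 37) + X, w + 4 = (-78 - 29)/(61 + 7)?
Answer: -90495/34 ≈ -2661.6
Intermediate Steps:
w = -379/68 (w = -4 + (-78 - 29)/(61 + 7) = -4 - 107/68 = -379/68 ≈ -5.5735)
m = -24 (m = (-33 + 37) - 28 = 4 - 28 = -24)
(m + w)*90 = (-24 - 379/68)*90 = -2011/68*90 = -90495/34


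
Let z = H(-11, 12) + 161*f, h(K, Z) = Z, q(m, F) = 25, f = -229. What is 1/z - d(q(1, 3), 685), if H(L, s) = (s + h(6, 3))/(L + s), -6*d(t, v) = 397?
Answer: 3657758/55281 ≈ 66.167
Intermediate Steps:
d(t, v) = -397/6 (d(t, v) = -1/6*397 = -397/6)
H(L, s) = (3 + s)/(L + s) (H(L, s) = (s + 3)/(L + s) = (3 + s)/(L + s))
z = -36854 (z = (3 + 12)/(-11 + 12) + 161*(-229) = 15/1 - 36869 = 1*15 - 36869 = 15 - 36869 = -36854)
1/z - d(q(1, 3), 685) = 1/(-36854) - 1*(-397/6) = -1/36854 + 397/6 = 3657758/55281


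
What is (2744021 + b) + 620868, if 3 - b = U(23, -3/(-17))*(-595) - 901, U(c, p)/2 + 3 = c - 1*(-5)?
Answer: 3395543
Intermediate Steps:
U(c, p) = 4 + 2*c (U(c, p) = -6 + 2*(c - 1*(-5)) = -6 + 2*(c + 5) = -6 + 2*(5 + c) = -6 + (10 + 2*c) = 4 + 2*c)
b = 30654 (b = 3 - ((4 + 2*23)*(-595) - 901) = 3 - ((4 + 46)*(-595) - 901) = 3 - (50*(-595) - 901) = 3 - (-29750 - 901) = 3 - 1*(-30651) = 3 + 30651 = 30654)
(2744021 + b) + 620868 = (2744021 + 30654) + 620868 = 2774675 + 620868 = 3395543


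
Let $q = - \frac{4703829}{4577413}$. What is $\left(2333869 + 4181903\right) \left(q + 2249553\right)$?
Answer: $\frac{67093741186436056320}{4577413} \approx 1.4658 \cdot 10^{13}$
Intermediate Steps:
$q = - \frac{4703829}{4577413}$ ($q = \left(-4703829\right) \frac{1}{4577413} = - \frac{4703829}{4577413} \approx -1.0276$)
$\left(2333869 + 4181903\right) \left(q + 2249553\right) = \left(2333869 + 4181903\right) \left(- \frac{4703829}{4577413} + 2249553\right) = 6515772 \cdot \frac{10297128442560}{4577413} = \frac{67093741186436056320}{4577413}$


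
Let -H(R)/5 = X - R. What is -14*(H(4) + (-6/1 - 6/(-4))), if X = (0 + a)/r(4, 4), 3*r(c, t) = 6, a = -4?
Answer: -357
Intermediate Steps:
r(c, t) = 2 (r(c, t) = (⅓)*6 = 2)
X = -2 (X = (0 - 4)/2 = -4*½ = -2)
H(R) = 10 + 5*R (H(R) = -5*(-2 - R) = 10 + 5*R)
-14*(H(4) + (-6/1 - 6/(-4))) = -14*((10 + 5*4) + (-6/1 - 6/(-4))) = -14*((10 + 20) + (-6*1 - 6*(-¼))) = -14*(30 + (-6 + 3/2)) = -14*(30 - 9/2) = -14*51/2 = -357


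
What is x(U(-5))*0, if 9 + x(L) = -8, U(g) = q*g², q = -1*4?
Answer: 0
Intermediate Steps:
q = -4
U(g) = -4*g²
x(L) = -17 (x(L) = -9 - 8 = -17)
x(U(-5))*0 = -17*0 = 0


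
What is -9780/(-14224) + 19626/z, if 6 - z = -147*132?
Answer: 19541251/11503660 ≈ 1.6987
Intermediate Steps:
z = 19410 (z = 6 - (-147)*132 = 6 - 1*(-19404) = 6 + 19404 = 19410)
-9780/(-14224) + 19626/z = -9780/(-14224) + 19626/19410 = -9780*(-1/14224) + 19626*(1/19410) = 2445/3556 + 3271/3235 = 19541251/11503660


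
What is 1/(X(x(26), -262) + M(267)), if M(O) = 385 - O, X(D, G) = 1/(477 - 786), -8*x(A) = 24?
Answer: 309/36461 ≈ 0.0084748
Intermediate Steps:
x(A) = -3 (x(A) = -⅛*24 = -3)
X(D, G) = -1/309 (X(D, G) = 1/(-309) = -1/309)
1/(X(x(26), -262) + M(267)) = 1/(-1/309 + (385 - 1*267)) = 1/(-1/309 + (385 - 267)) = 1/(-1/309 + 118) = 1/(36461/309) = 309/36461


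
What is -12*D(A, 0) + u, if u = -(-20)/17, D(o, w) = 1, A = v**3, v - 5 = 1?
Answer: -184/17 ≈ -10.824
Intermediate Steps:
v = 6 (v = 5 + 1 = 6)
A = 216 (A = 6**3 = 216)
u = 20/17 (u = -(-20)/17 = -1*(-20/17) = 20/17 ≈ 1.1765)
-12*D(A, 0) + u = -12*1 + 20/17 = -12 + 20/17 = -184/17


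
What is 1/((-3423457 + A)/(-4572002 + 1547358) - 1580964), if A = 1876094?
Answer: -3024644/4781851729453 ≈ -6.3253e-7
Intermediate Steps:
1/((-3423457 + A)/(-4572002 + 1547358) - 1580964) = 1/((-3423457 + 1876094)/(-4572002 + 1547358) - 1580964) = 1/(-1547363/(-3024644) - 1580964) = 1/(-1547363*(-1/3024644) - 1580964) = 1/(1547363/3024644 - 1580964) = 1/(-4781851729453/3024644) = -3024644/4781851729453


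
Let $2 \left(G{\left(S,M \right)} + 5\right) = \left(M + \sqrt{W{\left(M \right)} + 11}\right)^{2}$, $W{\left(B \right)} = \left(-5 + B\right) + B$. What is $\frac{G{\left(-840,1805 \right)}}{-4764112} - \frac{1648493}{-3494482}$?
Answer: $\frac{2154749873145}{16648103629984} - \frac{1805 \sqrt{226}}{1191028} \approx 0.10665$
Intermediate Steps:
$W{\left(B \right)} = -5 + 2 B$
$G{\left(S,M \right)} = -5 + \frac{\left(M + \sqrt{6 + 2 M}\right)^{2}}{2}$ ($G{\left(S,M \right)} = -5 + \frac{\left(M + \sqrt{\left(-5 + 2 M\right) + 11}\right)^{2}}{2} = -5 + \frac{\left(M + \sqrt{6 + 2 M}\right)^{2}}{2}$)
$\frac{G{\left(-840,1805 \right)}}{-4764112} - \frac{1648493}{-3494482} = \frac{-5 + \frac{\left(1805 + \sqrt{2} \sqrt{3 + 1805}\right)^{2}}{2}}{-4764112} - \frac{1648493}{-3494482} = \left(-5 + \frac{\left(1805 + \sqrt{2} \sqrt{1808}\right)^{2}}{2}\right) \left(- \frac{1}{4764112}\right) - - \frac{1648493}{3494482} = \left(-5 + \frac{\left(1805 + \sqrt{2} \cdot 4 \sqrt{113}\right)^{2}}{2}\right) \left(- \frac{1}{4764112}\right) + \frac{1648493}{3494482} = \left(-5 + \frac{\left(1805 + 4 \sqrt{226}\right)^{2}}{2}\right) \left(- \frac{1}{4764112}\right) + \frac{1648493}{3494482} = \left(\frac{5}{4764112} - \frac{\left(1805 + 4 \sqrt{226}\right)^{2}}{9528224}\right) + \frac{1648493}{3494482} = \frac{3926811377813}{8324051814992} - \frac{\left(1805 + 4 \sqrt{226}\right)^{2}}{9528224}$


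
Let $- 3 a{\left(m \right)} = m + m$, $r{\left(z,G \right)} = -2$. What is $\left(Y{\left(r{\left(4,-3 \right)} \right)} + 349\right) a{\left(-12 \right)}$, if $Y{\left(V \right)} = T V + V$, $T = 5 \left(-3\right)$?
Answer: $3016$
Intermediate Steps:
$T = -15$
$Y{\left(V \right)} = - 14 V$ ($Y{\left(V \right)} = - 15 V + V = - 14 V$)
$a{\left(m \right)} = - \frac{2 m}{3}$ ($a{\left(m \right)} = - \frac{m + m}{3} = - \frac{2 m}{3}$)
$\left(Y{\left(r{\left(4,-3 \right)} \right)} + 349\right) a{\left(-12 \right)} = \left(\left(-14\right) \left(-2\right) + 349\right) \left(\left(- \frac{2}{3}\right) \left(-12\right)\right) = \left(28 + 349\right) 8 = 377 \cdot 8 = 3016$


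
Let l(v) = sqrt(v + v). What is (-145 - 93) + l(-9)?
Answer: -238 + 3*I*sqrt(2) ≈ -238.0 + 4.2426*I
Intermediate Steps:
l(v) = sqrt(2)*sqrt(v) (l(v) = sqrt(2*v) = sqrt(2)*sqrt(v))
(-145 - 93) + l(-9) = (-145 - 93) + sqrt(2)*sqrt(-9) = -238 + sqrt(2)*(3*I) = -238 + 3*I*sqrt(2)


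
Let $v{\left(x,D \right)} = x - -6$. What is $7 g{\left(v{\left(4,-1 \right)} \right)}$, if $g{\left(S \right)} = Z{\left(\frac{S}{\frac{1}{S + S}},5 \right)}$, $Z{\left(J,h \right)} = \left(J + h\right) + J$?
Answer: $2835$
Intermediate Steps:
$Z{\left(J,h \right)} = h + 2 J$
$v{\left(x,D \right)} = 6 + x$ ($v{\left(x,D \right)} = x + 6 = 6 + x$)
$g{\left(S \right)} = 5 + 4 S^{2}$ ($g{\left(S \right)} = 5 + 2 \frac{S}{\frac{1}{S + S}} = 5 + 2 \frac{S}{\frac{1}{2 S}} = 5 + 2 \frac{S}{\frac{1}{2} \frac{1}{S}} = 5 + 2 S 2 S = 5 + 2 \cdot 2 S^{2} = 5 + 4 S^{2}$)
$7 g{\left(v{\left(4,-1 \right)} \right)} = 7 \left(5 + 4 \left(6 + 4\right)^{2}\right) = 7 \left(5 + 4 \cdot 10^{2}\right) = 7 \left(5 + 4 \cdot 100\right) = 7 \left(5 + 400\right) = 7 \cdot 405 = 2835$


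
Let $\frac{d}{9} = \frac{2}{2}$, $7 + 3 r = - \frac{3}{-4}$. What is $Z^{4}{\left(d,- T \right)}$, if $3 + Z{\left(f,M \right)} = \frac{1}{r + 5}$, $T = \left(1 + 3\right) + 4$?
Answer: $\frac{74805201}{1500625} \approx 49.849$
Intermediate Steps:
$T = 8$ ($T = 4 + 4 = 8$)
$r = - \frac{25}{12}$ ($r = - \frac{7}{3} + \frac{\left(-3\right) \frac{1}{-4}}{3} = - \frac{7}{3} + \frac{\left(-3\right) \left(- \frac{1}{4}\right)}{3} = - \frac{7}{3} + \frac{1}{3} \cdot \frac{3}{4} = - \frac{7}{3} + \frac{1}{4} = - \frac{25}{12} \approx -2.0833$)
$d = 9$ ($d = 9 \cdot \frac{2}{2} = 9 \cdot 2 \cdot \frac{1}{2} = 9 \cdot 1 = 9$)
$Z{\left(f,M \right)} = - \frac{93}{35}$ ($Z{\left(f,M \right)} = -3 + \frac{1}{- \frac{25}{12} + 5} = -3 + \frac{1}{\frac{35}{12}} = -3 + \frac{12}{35} = - \frac{93}{35}$)
$Z^{4}{\left(d,- T \right)} = \left(- \frac{93}{35}\right)^{4} = \frac{74805201}{1500625}$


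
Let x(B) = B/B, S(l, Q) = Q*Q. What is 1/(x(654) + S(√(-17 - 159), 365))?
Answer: 1/133226 ≈ 7.5060e-6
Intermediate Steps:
S(l, Q) = Q²
x(B) = 1
1/(x(654) + S(√(-17 - 159), 365)) = 1/(1 + 365²) = 1/(1 + 133225) = 1/133226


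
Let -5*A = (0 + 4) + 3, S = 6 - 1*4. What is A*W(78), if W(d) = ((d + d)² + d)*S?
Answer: -341796/5 ≈ -68359.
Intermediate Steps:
S = 2 (S = 6 - 4 = 2)
W(d) = 2*d + 8*d² (W(d) = ((d + d)² + d)*2 = ((2*d)² + d)*2 = (4*d² + d)*2 = (d + 4*d²)*2 = 2*d + 8*d²)
A = -7/5 (A = -((0 + 4) + 3)/5 = -(4 + 3)/5 = -⅕*7 = -7/5 ≈ -1.4000)
A*W(78) = -14*78*(1 + 4*78)/5 = -14*78*(1 + 312)/5 = -14*78*313/5 = -7/5*48828 = -341796/5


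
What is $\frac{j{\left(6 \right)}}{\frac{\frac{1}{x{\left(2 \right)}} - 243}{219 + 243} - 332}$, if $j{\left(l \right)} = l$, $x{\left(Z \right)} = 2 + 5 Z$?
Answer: $- \frac{3024}{167593} \approx -0.018044$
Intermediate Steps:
$\frac{j{\left(6 \right)}}{\frac{\frac{1}{x{\left(2 \right)}} - 243}{219 + 243} - 332} = \frac{1}{\frac{\frac{1}{2 + 5 \cdot 2} - 243}{219 + 243} - 332} \cdot 6 = \frac{1}{\frac{\frac{1}{2 + 10} - 243}{462} - 332} \cdot 6 = \frac{1}{\left(\frac{1}{12} - 243\right) \frac{1}{462} - 332} \cdot 6 = \frac{1}{\left(- \frac{2915}{12}\right) \frac{1}{462} - 332} \cdot 6 = \frac{1}{- \frac{265}{504} - 332} \cdot 6 = \frac{1}{- \frac{167593}{504}} \cdot 6 = \left(- \frac{504}{167593}\right) 6 = - \frac{3024}{167593}$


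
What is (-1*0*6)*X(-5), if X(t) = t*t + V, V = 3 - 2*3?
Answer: 0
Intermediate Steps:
V = -3 (V = 3 - 6 = -3)
X(t) = -3 + t² (X(t) = t*t - 3 = t² - 3 = -3 + t²)
(-1*0*6)*X(-5) = (-1*0*6)*(-3 + (-5)²) = (0*6)*(-3 + 25) = 0*22 = 0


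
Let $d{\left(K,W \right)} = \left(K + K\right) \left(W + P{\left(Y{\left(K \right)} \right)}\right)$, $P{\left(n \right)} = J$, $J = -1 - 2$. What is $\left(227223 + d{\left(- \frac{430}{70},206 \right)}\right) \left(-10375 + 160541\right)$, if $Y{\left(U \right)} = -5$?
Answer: $33746655014$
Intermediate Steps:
$J = -3$
$P{\left(n \right)} = -3$
$d{\left(K,W \right)} = 2 K \left(-3 + W\right)$ ($d{\left(K,W \right)} = \left(K + K\right) \left(W - 3\right) = 2 K \left(-3 + W\right)$)
$\left(227223 + d{\left(- \frac{430}{70},206 \right)}\right) \left(-10375 + 160541\right) = \left(227223 + 2 \left(- \frac{430}{70}\right) \left(-3 + 206\right)\right) \left(-10375 + 160541\right) = \left(227223 + 2 \left(\left(-430\right) \frac{1}{70}\right) 203\right) 150166 = \left(227223 + 2 \left(- \frac{43}{7}\right) 203\right) 150166 = \left(227223 - 2494\right) 150166 = 224729 \cdot 150166 = 33746655014$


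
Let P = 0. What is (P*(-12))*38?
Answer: 0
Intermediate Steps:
(P*(-12))*38 = (0*(-12))*38 = 0*38 = 0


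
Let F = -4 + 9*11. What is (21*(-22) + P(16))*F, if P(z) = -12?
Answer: -45030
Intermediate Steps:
F = 95 (F = -4 + 99 = 95)
(21*(-22) + P(16))*F = (21*(-22) - 12)*95 = (-462 - 12)*95 = -474*95 = -45030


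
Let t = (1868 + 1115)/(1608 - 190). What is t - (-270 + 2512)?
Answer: -3176173/1418 ≈ -2239.9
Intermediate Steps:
t = 2983/1418 ≈ 2.1037
t - (-270 + 2512) = 2983/1418 - (-270 + 2512) = 2983/1418 - 1*2242 = 2983/1418 - 2242 = -3176173/1418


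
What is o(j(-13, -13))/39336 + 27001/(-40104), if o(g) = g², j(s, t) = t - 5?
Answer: -43713235/65730456 ≈ -0.66504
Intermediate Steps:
j(s, t) = -5 + t
o(j(-13, -13))/39336 + 27001/(-40104) = (-5 - 13)²/39336 + 27001/(-40104) = (-18)²*(1/39336) + 27001*(-1/40104) = 324*(1/39336) - 27001/40104 = 27/3278 - 27001/40104 = -43713235/65730456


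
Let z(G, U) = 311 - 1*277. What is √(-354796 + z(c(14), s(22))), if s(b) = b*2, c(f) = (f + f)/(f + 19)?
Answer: 3*I*√39418 ≈ 595.62*I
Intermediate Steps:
c(f) = 2*f/(19 + f) (c(f) = (2*f)/(19 + f) = 2*f/(19 + f))
s(b) = 2*b
z(G, U) = 34 (z(G, U) = 311 - 277 = 34)
√(-354796 + z(c(14), s(22))) = √(-354796 + 34) = √(-354762) = 3*I*√39418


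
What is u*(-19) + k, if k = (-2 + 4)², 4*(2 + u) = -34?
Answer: 407/2 ≈ 203.50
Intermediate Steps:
u = -21/2 (u = -2 + (¼)*(-34) = -2 - 17/2 = -21/2 ≈ -10.500)
k = 4 (k = 2² = 4)
u*(-19) + k = -21/2*(-19) + 4 = 399/2 + 4 = 407/2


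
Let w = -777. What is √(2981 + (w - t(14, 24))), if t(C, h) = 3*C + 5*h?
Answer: √2042 ≈ 45.188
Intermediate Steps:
√(2981 + (w - t(14, 24))) = √(2981 + (-777 - (3*14 + 5*24))) = √(2981 + (-777 - (42 + 120))) = √(2981 + (-777 - 1*162)) = √(2981 + (-777 - 162)) = √(2981 - 939) = √2042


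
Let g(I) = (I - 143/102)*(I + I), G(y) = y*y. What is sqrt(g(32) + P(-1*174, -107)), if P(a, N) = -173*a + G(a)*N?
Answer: I*sqrt(8342633958)/51 ≈ 1790.9*I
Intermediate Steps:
G(y) = y**2
P(a, N) = -173*a + N*a**2 (P(a, N) = -173*a + a**2*N = -173*a + N*a**2)
g(I) = 2*I*(-143/102 + I) (g(I) = (I - 143*1/102)*(2*I) = (I - 143/102)*(2*I) = (-143/102 + I)*(2*I) = 2*I*(-143/102 + I))
sqrt(g(32) + P(-1*174, -107)) = sqrt((1/51)*32*(-143 + 102*32) + (-1*174)*(-173 - (-107)*174)) = sqrt((1/51)*32*(-143 + 3264) - 174*(-173 - 107*(-174))) = sqrt((1/51)*32*3121 - 174*(-173 + 18618)) = sqrt(99872/51 - 174*18445) = sqrt(99872/51 - 3209430) = sqrt(-163581058/51) = I*sqrt(8342633958)/51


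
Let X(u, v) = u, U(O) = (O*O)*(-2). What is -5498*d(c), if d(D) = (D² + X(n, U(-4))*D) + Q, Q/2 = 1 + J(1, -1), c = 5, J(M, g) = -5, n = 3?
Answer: -175936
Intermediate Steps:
U(O) = -2*O² (U(O) = O²*(-2) = -2*O²)
Q = -8 (Q = 2*(1 - 5) = 2*(-4) = -8)
d(D) = -8 + D² + 3*D (d(D) = (D² + 3*D) - 8 = -8 + D² + 3*D)
-5498*d(c) = -5498*(-8 + 5² + 3*5) = -5498*(-8 + 25 + 15) = -5498*32 = -175936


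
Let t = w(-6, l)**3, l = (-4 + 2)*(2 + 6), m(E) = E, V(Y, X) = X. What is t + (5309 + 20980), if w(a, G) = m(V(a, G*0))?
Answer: 26289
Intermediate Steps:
l = -16 (l = -2*8 = -16)
w(a, G) = 0 (w(a, G) = G*0 = 0)
t = 0 (t = 0**3 = 0)
t + (5309 + 20980) = 0 + (5309 + 20980) = 0 + 26289 = 26289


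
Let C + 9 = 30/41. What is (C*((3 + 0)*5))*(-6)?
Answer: 30510/41 ≈ 744.15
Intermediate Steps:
C = -339/41 (C = -9 + 30/41 = -339/41 ≈ -8.2683)
(C*((3 + 0)*5))*(-6) = -339*(3 + 0)*5/41*(-6) = -1017*5/41*(-6) = -339/41*15*(-6) = -5085/41*(-6) = 30510/41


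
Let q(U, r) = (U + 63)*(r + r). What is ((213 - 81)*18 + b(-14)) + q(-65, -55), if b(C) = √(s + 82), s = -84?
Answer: 2596 + I*√2 ≈ 2596.0 + 1.4142*I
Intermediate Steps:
b(C) = I*√2 (b(C) = √(-84 + 82) = √(-2) = I*√2)
q(U, r) = 2*r*(63 + U) (q(U, r) = (63 + U)*(2*r) = 2*r*(63 + U))
((213 - 81)*18 + b(-14)) + q(-65, -55) = ((213 - 81)*18 + I*√2) + 2*(-55)*(63 - 65) = (132*18 + I*√2) + 2*(-55)*(-2) = (2376 + I*√2) + 220 = 2596 + I*√2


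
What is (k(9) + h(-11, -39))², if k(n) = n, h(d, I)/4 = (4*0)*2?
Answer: 81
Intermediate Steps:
h(d, I) = 0 (h(d, I) = 4*((4*0)*2) = 4*(0*2) = 4*0 = 0)
(k(9) + h(-11, -39))² = (9 + 0)² = 9² = 81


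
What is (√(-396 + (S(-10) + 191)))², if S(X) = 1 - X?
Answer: -194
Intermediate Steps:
(√(-396 + (S(-10) + 191)))² = (√(-396 + ((1 - 1*(-10)) + 191)))² = (√(-396 + ((1 + 10) + 191)))² = (√(-396 + (11 + 191)))² = (√(-396 + 202))² = (√(-194))² = (I*√194)² = -194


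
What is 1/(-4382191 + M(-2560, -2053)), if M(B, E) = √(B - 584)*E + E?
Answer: I/(2*(-2192122*I + 2053*√786)) ≈ -2.2793e-7 + 5.9847e-9*I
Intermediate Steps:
M(B, E) = E + E*√(-584 + B) (M(B, E) = √(-584 + B)*E + E = E*√(-584 + B) + E = E + E*√(-584 + B))
1/(-4382191 + M(-2560, -2053)) = 1/(-4382191 - 2053*(1 + √(-584 - 2560))) = 1/(-4382191 - 2053*(1 + √(-3144))) = 1/(-4382191 - 2053*(1 + 2*I*√786)) = 1/(-4382191 + (-2053 - 4106*I*√786)) = 1/(-4384244 - 4106*I*√786)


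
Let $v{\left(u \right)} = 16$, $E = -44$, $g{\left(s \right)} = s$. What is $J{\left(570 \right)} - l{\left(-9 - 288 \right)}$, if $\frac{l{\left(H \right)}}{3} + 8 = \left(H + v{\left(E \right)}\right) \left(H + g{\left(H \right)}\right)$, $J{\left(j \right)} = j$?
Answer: $-500148$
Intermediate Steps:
$l{\left(H \right)} = -24 + 6 H \left(16 + H\right)$ ($l{\left(H \right)} = -24 + 3 \left(H + 16\right) \left(H + H\right) = -24 + 3 \left(16 + H\right) 2 H = -24 + 3 \cdot 2 H \left(16 + H\right) = -24 + 6 H \left(16 + H\right)$)
$J{\left(570 \right)} - l{\left(-9 - 288 \right)} = 570 - \left(-24 + 6 \left(-9 - 288\right)^{2} + 96 \left(-9 - 288\right)\right) = 570 - \left(-24 + 6 \left(-297\right)^{2} + 96 \left(-297\right)\right) = 570 - \left(-24 + 6 \cdot 88209 - 28512\right) = 570 - \left(-24 + 529254 - 28512\right) = 570 - 500718 = -500148$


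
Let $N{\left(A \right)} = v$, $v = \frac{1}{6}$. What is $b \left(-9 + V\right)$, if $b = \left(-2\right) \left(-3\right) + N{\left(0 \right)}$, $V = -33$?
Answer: $-259$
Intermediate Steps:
$v = \frac{1}{6} \approx 0.16667$
$N{\left(A \right)} = \frac{1}{6}$
$b = \frac{37}{6}$ ($b = \left(-2\right) \left(-3\right) + \frac{1}{6} = 6 + \frac{1}{6} = \frac{37}{6} \approx 6.1667$)
$b \left(-9 + V\right) = \frac{37 \left(-9 - 33\right)}{6} = \frac{37}{6} \left(-42\right) = -259$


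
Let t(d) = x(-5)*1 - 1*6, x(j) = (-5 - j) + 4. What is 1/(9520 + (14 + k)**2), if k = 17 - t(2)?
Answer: 1/10609 ≈ 9.4260e-5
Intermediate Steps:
x(j) = -1 - j
t(d) = -2 (t(d) = (-1 - 1*(-5))*1 - 1*6 = (-1 + 5)*1 - 6 = 4*1 - 6 = 4 - 6 = -2)
k = 19 (k = 17 - 1*(-2) = 17 + 2 = 19)
1/(9520 + (14 + k)**2) = 1/(9520 + (14 + 19)**2) = 1/(9520 + 33**2) = 1/(9520 + 1089) = 1/10609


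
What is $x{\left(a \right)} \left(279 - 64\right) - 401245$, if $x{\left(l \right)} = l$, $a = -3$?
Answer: $-401890$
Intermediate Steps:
$x{\left(a \right)} \left(279 - 64\right) - 401245 = - 3 \left(279 - 64\right) - 401245 = \left(-3\right) 215 - 401245 = -645 - 401245 = -401890$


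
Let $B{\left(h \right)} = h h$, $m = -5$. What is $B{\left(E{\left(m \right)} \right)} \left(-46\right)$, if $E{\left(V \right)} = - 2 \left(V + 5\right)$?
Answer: $0$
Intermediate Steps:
$E{\left(V \right)} = -10 - 2 V$ ($E{\left(V \right)} = - 2 \left(5 + V\right) = -10 - 2 V$)
$B{\left(h \right)} = h^{2}$
$B{\left(E{\left(m \right)} \right)} \left(-46\right) = \left(-10 - -10\right)^{2} \left(-46\right) = \left(-10 + 10\right)^{2} \left(-46\right) = 0^{2} \left(-46\right) = 0 \left(-46\right) = 0$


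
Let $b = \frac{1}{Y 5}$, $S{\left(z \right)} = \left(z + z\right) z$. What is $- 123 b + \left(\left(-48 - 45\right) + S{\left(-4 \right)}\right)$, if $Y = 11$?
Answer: $- \frac{3478}{55} \approx -63.236$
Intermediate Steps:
$S{\left(z \right)} = 2 z^{2}$ ($S{\left(z \right)} = 2 z z = 2 z^{2}$)
$b = \frac{1}{55}$ ($b = \frac{1}{11 \cdot 5} = \frac{1}{55} \approx 0.018182$)
$- 123 b + \left(\left(-48 - 45\right) + S{\left(-4 \right)}\right) = \left(-123\right) \frac{1}{55} + \left(\left(-48 - 45\right) + 2 \left(-4\right)^{2}\right) = - \frac{123}{55} + \left(-93 + 2 \cdot 16\right) = - \frac{123}{55} + \left(-93 + 32\right) = - \frac{123}{55} - 61 = - \frac{3478}{55}$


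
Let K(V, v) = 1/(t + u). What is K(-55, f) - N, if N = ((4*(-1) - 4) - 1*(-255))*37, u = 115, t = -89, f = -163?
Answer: -237613/26 ≈ -9139.0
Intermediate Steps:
K(V, v) = 1/26 (K(V, v) = 1/(-89 + 115) = 1/26)
N = 9139 (N = ((-4 - 4) + 255)*37 = (-8 + 255)*37 = 247*37 = 9139)
K(-55, f) - N = 1/26 - 1*9139 = 1/26 - 9139 = -237613/26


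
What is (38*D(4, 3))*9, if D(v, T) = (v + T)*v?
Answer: 9576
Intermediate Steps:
D(v, T) = v*(T + v) (D(v, T) = (T + v)*v = v*(T + v))
(38*D(4, 3))*9 = (38*(4*(3 + 4)))*9 = (38*(4*7))*9 = (38*28)*9 = 1064*9 = 9576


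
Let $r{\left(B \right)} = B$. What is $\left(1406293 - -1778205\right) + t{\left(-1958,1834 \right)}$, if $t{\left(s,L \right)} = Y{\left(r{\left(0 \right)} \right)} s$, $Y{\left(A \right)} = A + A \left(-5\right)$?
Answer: $3184498$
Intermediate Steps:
$Y{\left(A \right)} = - 4 A$ ($Y{\left(A \right)} = A - 5 A = - 4 A$)
$t{\left(s,L \right)} = 0$ ($t{\left(s,L \right)} = \left(-4\right) 0 s = 0 s = 0$)
$\left(1406293 - -1778205\right) + t{\left(-1958,1834 \right)} = \left(1406293 - -1778205\right) + 0 = \left(1406293 + 1778205\right) + 0 = 3184498 + 0 = 3184498$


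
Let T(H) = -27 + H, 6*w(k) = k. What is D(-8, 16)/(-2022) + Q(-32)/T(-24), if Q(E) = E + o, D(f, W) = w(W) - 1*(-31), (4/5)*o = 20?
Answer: 12437/103122 ≈ 0.12060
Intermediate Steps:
o = 25 (o = (5/4)*20 = 25)
w(k) = k/6
D(f, W) = 31 + W/6 (D(f, W) = W/6 - 1*(-31) = W/6 + 31 = 31 + W/6)
Q(E) = 25 + E (Q(E) = E + 25 = 25 + E)
D(-8, 16)/(-2022) + Q(-32)/T(-24) = (31 + (⅙)*16)/(-2022) + (25 - 32)/(-27 - 24) = (31 + 8/3)*(-1/2022) - 7/(-51) = (101/3)*(-1/2022) - 7*(-1/51) = -101/6066 + 7/51 = 12437/103122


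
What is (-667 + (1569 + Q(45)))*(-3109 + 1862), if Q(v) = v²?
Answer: -3649969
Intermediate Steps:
(-667 + (1569 + Q(45)))*(-3109 + 1862) = (-667 + (1569 + 45²))*(-3109 + 1862) = (-667 + (1569 + 2025))*(-1247) = (-667 + 3594)*(-1247) = 2927*(-1247) = -3649969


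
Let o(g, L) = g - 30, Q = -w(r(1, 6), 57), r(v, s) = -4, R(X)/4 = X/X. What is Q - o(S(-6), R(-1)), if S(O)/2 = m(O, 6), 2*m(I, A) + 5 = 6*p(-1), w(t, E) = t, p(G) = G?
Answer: 45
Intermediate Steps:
R(X) = 4 (R(X) = 4*(X/X) = 4*1 = 4)
m(I, A) = -11/2 (m(I, A) = -5/2 + (6*(-1))/2 = -5/2 + (½)*(-6) = -5/2 - 3 = -11/2)
S(O) = -11 (S(O) = 2*(-11/2) = -11)
Q = 4 (Q = -1*(-4) = 4)
o(g, L) = -30 + g
Q - o(S(-6), R(-1)) = 4 - (-30 - 11) = 4 - 1*(-41) = 4 + 41 = 45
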